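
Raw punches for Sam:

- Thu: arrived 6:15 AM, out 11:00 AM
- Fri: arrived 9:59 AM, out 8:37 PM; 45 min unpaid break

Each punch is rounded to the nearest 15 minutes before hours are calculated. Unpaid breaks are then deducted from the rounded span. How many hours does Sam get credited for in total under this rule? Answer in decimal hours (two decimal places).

14.50 hours

Thu: in 6:15 AM→6:15 AM, out 11:00 AM→11:00 AM; 4 h 45 min
Fri: in 9:59 AM→10:00 AM, out 8:37 PM→8:30 PM; 10 h 30 min − 45 min = 9 h 45 min
Total credited: 14 h 30 min.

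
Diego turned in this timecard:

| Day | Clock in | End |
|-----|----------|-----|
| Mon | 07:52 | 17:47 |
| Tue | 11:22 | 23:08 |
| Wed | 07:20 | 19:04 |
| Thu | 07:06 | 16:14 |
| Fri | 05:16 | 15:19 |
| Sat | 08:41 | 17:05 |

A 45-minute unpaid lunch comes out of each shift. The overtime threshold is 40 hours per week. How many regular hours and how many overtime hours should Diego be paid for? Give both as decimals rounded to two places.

Mon: 07:52–17:47 = 9 h 55 min; less 45 min break → 9 h 10 min
Tue: 11:22–23:08 = 11 h 46 min; less 45 min break → 11 h 1 min
Wed: 07:20–19:04 = 11 h 44 min; less 45 min break → 10 h 59 min
Thu: 07:06–16:14 = 9 h 8 min; less 45 min break → 8 h 23 min
Fri: 05:16–15:19 = 10 h 3 min; less 45 min break → 9 h 18 min
Sat: 08:41–17:05 = 8 h 24 min; less 45 min break → 7 h 39 min
Total worked: 56 h 30 min = 56.50 h.
Threshold 40 h → overtime 16 h 30 min, regular 40 h 0 min.

Regular 40.00 hours, overtime 16.50 hours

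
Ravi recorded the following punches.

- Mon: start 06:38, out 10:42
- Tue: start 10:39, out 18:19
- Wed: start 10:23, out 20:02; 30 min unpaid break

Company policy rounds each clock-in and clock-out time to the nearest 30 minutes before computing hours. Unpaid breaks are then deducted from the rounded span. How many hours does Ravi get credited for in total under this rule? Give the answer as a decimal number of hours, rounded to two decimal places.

Mon: in 06:38→06:30, out 10:42→10:30; 4 h 0 min
Tue: in 10:39→10:30, out 18:19→18:30; 8 h 0 min
Wed: in 10:23→10:30, out 20:02→20:00; 9 h 30 min − 30 min = 9 h 0 min
Total credited: 21 h 0 min.

21.00 hours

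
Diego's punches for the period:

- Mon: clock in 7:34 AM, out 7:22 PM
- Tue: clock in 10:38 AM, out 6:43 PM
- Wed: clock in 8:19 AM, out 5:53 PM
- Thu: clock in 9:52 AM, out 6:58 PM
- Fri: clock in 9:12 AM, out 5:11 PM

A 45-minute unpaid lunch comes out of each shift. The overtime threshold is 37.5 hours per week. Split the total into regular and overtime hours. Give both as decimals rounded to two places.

Mon: 7:34 AM–7:22 PM = 11 h 48 min; less 45 min break → 11 h 3 min
Tue: 10:38 AM–6:43 PM = 8 h 5 min; less 45 min break → 7 h 20 min
Wed: 8:19 AM–5:53 PM = 9 h 34 min; less 45 min break → 8 h 49 min
Thu: 9:52 AM–6:58 PM = 9 h 6 min; less 45 min break → 8 h 21 min
Fri: 9:12 AM–5:11 PM = 7 h 59 min; less 45 min break → 7 h 14 min
Total worked: 42 h 47 min = 42.78 h.
Threshold 37.5 h → overtime 5 h 17 min, regular 37 h 30 min.

Regular 37.50 hours, overtime 5.28 hours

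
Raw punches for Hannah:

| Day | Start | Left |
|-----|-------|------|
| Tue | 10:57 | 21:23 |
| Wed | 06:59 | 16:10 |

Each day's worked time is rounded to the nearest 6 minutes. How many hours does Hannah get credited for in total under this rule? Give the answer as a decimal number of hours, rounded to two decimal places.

19.60 hours

Tue: 10:57–21:23 = 10 h 26 min → rounds to 10 h 24 min
Wed: 06:59–16:10 = 9 h 11 min → rounds to 9 h 12 min
Total credited: 19 h 36 min.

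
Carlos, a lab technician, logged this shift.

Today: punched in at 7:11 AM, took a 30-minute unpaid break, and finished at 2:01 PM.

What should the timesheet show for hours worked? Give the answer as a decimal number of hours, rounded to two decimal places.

6.33 hours

Today: 7:11 AM–2:01 PM = 6 h 50 min; less 30 min break → 6 h 20 min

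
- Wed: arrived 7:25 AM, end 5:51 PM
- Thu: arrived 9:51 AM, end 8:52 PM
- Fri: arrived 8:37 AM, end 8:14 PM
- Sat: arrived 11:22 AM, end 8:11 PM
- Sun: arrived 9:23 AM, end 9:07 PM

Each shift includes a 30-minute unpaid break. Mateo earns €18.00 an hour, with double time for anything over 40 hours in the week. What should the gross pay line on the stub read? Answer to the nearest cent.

Wed: 7:25 AM–5:51 PM = 10 h 26 min; less 30 min break → 9 h 56 min
Thu: 9:51 AM–8:52 PM = 11 h 1 min; less 30 min break → 10 h 31 min
Fri: 8:37 AM–8:14 PM = 11 h 37 min; less 30 min break → 11 h 7 min
Sat: 11:22 AM–8:11 PM = 8 h 49 min; less 30 min break → 8 h 19 min
Sun: 9:23 AM–9:07 PM = 11 h 44 min; less 30 min break → 11 h 14 min
Total worked: 51 h 7 min = 3067 min.
Regular 40 h 0 min = 2400 min at €18.00/h; overtime 11 h 7 min = 667 min at €36.00/h.
Pay = (2400 × €18.00 + 667 × €36.00) ÷ 60 = €1120.20.

€1120.20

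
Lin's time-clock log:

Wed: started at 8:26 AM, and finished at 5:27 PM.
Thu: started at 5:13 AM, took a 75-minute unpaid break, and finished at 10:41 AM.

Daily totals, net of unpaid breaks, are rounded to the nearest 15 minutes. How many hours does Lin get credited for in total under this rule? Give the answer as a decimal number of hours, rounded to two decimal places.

Wed: 8:26 AM–5:27 PM = 9 h 1 min → rounds to 9 h 0 min
Thu: 5:13 AM–10:41 AM = 5 h 28 min − 75 min = 4 h 13 min → rounds to 4 h 15 min
Total credited: 13 h 15 min.

13.25 hours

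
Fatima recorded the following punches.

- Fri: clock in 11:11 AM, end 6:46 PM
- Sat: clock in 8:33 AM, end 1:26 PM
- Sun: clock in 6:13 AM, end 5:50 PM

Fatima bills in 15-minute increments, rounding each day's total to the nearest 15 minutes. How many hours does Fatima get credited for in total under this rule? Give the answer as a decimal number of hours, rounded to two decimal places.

24.00 hours

Fri: 11:11 AM–6:46 PM = 7 h 35 min → rounds to 7 h 30 min
Sat: 8:33 AM–1:26 PM = 4 h 53 min → rounds to 5 h 0 min
Sun: 6:13 AM–5:50 PM = 11 h 37 min → rounds to 11 h 30 min
Total credited: 24 h 0 min.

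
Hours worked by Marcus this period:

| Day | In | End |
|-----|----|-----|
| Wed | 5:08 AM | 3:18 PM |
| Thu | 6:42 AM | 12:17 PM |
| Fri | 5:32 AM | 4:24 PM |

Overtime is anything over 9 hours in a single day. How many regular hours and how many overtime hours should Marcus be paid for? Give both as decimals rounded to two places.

Wed: 5:08 AM–3:18 PM = 10 h 10 min
Thu: 6:42 AM–12:17 PM = 5 h 35 min
Fri: 5:32 AM–4:24 PM = 10 h 52 min
Wed reg 9 h 0 min / OT 1 h 10 min; Thu reg 5 h 35 min / OT 0 h 0 min; Fri reg 9 h 0 min / OT 1 h 52 min.
Totals: regular 23 h 35 min, overtime 3 h 2 min.

Regular 23.58 hours, overtime 3.03 hours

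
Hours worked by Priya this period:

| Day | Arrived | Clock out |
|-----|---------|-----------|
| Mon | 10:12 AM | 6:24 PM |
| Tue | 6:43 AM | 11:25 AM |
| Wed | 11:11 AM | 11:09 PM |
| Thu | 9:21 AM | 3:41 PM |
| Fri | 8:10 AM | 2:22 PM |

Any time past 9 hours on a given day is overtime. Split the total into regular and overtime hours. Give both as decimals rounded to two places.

Regular 34.43 hours, overtime 2.97 hours

Mon: 10:12 AM–6:24 PM = 8 h 12 min
Tue: 6:43 AM–11:25 AM = 4 h 42 min
Wed: 11:11 AM–11:09 PM = 11 h 58 min
Thu: 9:21 AM–3:41 PM = 6 h 20 min
Fri: 8:10 AM–2:22 PM = 6 h 12 min
Mon reg 8 h 12 min / OT 0 h 0 min; Tue reg 4 h 42 min / OT 0 h 0 min; Wed reg 9 h 0 min / OT 2 h 58 min; Thu reg 6 h 20 min / OT 0 h 0 min; Fri reg 6 h 12 min / OT 0 h 0 min.
Totals: regular 34 h 26 min, overtime 2 h 58 min.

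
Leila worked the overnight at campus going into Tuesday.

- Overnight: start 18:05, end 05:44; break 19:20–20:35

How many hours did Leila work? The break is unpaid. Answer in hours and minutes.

Overnight: 18:05 → midnight = 5 h 55 min; midnight → 05:44 = 5 h 44 min; span 11 h 39 min; less 75 min break → 10 h 24 min

10 h 24 min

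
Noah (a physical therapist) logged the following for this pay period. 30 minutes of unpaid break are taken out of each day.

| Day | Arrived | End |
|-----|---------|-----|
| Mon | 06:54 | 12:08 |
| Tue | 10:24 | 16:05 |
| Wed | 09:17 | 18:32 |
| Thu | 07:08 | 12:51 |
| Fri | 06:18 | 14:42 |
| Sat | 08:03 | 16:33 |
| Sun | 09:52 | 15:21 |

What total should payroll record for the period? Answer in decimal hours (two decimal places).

Mon: 06:54–12:08 = 5 h 14 min; less 30 min break → 4 h 44 min
Tue: 10:24–16:05 = 5 h 41 min; less 30 min break → 5 h 11 min
Wed: 09:17–18:32 = 9 h 15 min; less 30 min break → 8 h 45 min
Thu: 07:08–12:51 = 5 h 43 min; less 30 min break → 5 h 13 min
Fri: 06:18–14:42 = 8 h 24 min; less 30 min break → 7 h 54 min
Sat: 08:03–16:33 = 8 h 30 min; less 30 min break → 8 h 0 min
Sun: 09:52–15:21 = 5 h 29 min; less 30 min break → 4 h 59 min
Total: 4 h 44 min + 5 h 11 min + 8 h 45 min + 5 h 13 min + 7 h 54 min + 8 h 0 min + 4 h 59 min = 44 h 46 min.

44.77 hours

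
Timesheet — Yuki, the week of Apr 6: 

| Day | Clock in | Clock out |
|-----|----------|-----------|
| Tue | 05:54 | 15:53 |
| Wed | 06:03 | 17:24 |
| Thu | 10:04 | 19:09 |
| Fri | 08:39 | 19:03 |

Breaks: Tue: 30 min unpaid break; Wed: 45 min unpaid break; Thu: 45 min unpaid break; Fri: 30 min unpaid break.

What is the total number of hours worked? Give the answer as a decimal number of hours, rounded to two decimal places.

Tue: 05:54–15:53 = 9 h 59 min; less 30 min break → 9 h 29 min
Wed: 06:03–17:24 = 11 h 21 min; less 45 min break → 10 h 36 min
Thu: 10:04–19:09 = 9 h 5 min; less 45 min break → 8 h 20 min
Fri: 08:39–19:03 = 10 h 24 min; less 30 min break → 9 h 54 min
Total: 9 h 29 min + 10 h 36 min + 8 h 20 min + 9 h 54 min = 38 h 19 min.

38.32 hours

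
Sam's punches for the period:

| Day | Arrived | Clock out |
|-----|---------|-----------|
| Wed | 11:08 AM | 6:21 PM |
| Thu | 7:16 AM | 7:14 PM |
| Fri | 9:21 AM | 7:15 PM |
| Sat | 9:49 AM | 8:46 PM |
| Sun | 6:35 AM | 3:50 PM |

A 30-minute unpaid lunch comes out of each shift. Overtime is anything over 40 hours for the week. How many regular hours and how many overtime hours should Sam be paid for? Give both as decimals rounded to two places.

Wed: 11:08 AM–6:21 PM = 7 h 13 min; less 30 min break → 6 h 43 min
Thu: 7:16 AM–7:14 PM = 11 h 58 min; less 30 min break → 11 h 28 min
Fri: 9:21 AM–7:15 PM = 9 h 54 min; less 30 min break → 9 h 24 min
Sat: 9:49 AM–8:46 PM = 10 h 57 min; less 30 min break → 10 h 27 min
Sun: 6:35 AM–3:50 PM = 9 h 15 min; less 30 min break → 8 h 45 min
Total worked: 46 h 47 min = 46.78 h.
Threshold 40 h → overtime 6 h 47 min, regular 40 h 0 min.

Regular 40.00 hours, overtime 6.78 hours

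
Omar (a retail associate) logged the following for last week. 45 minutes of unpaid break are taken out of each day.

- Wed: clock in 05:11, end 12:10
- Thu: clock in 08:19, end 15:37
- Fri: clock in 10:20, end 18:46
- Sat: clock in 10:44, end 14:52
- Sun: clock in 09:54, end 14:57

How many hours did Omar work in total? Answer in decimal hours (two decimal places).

Wed: 05:11–12:10 = 6 h 59 min; less 45 min break → 6 h 14 min
Thu: 08:19–15:37 = 7 h 18 min; less 45 min break → 6 h 33 min
Fri: 10:20–18:46 = 8 h 26 min; less 45 min break → 7 h 41 min
Sat: 10:44–14:52 = 4 h 8 min; less 45 min break → 3 h 23 min
Sun: 09:54–14:57 = 5 h 3 min; less 45 min break → 4 h 18 min
Total: 6 h 14 min + 6 h 33 min + 7 h 41 min + 3 h 23 min + 4 h 18 min = 28 h 9 min.

28.15 hours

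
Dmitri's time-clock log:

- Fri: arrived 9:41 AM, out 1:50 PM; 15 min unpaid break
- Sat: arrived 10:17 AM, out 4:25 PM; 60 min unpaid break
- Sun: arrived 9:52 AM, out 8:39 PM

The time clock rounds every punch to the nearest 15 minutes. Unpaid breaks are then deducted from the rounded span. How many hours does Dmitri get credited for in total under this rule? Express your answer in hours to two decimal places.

20.00 hours

Fri: in 9:41 AM→9:45 AM, out 1:50 PM→1:45 PM; 4 h 0 min − 15 min = 3 h 45 min
Sat: in 10:17 AM→10:15 AM, out 4:25 PM→4:30 PM; 6 h 15 min − 60 min = 5 h 15 min
Sun: in 9:52 AM→9:45 AM, out 8:39 PM→8:45 PM; 11 h 0 min
Total credited: 20 h 0 min.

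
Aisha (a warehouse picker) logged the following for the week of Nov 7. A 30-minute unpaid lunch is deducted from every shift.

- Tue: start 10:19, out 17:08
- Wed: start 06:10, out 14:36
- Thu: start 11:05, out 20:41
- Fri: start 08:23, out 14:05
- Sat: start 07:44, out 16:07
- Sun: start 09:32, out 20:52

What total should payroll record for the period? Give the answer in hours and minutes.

47 h 16 min

Tue: 10:19–17:08 = 6 h 49 min; less 30 min break → 6 h 19 min
Wed: 06:10–14:36 = 8 h 26 min; less 30 min break → 7 h 56 min
Thu: 11:05–20:41 = 9 h 36 min; less 30 min break → 9 h 6 min
Fri: 08:23–14:05 = 5 h 42 min; less 30 min break → 5 h 12 min
Sat: 07:44–16:07 = 8 h 23 min; less 30 min break → 7 h 53 min
Sun: 09:32–20:52 = 11 h 20 min; less 30 min break → 10 h 50 min
Total: 6 h 19 min + 7 h 56 min + 9 h 6 min + 5 h 12 min + 7 h 53 min + 10 h 50 min = 47 h 16 min.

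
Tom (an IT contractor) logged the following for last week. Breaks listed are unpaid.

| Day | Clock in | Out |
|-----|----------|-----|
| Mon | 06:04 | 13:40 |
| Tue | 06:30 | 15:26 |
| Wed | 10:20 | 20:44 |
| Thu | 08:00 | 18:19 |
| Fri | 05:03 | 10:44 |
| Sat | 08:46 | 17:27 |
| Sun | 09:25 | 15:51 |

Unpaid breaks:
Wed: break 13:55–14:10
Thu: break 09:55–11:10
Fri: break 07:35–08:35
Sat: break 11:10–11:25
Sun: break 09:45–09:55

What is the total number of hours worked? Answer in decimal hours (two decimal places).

55.13 hours

Mon: 06:04–13:40 = 7 h 36 min
Tue: 06:30–15:26 = 8 h 56 min
Wed: 10:20–20:44 = 10 h 24 min; less 15 min break → 10 h 9 min
Thu: 08:00–18:19 = 10 h 19 min; less 75 min break → 9 h 4 min
Fri: 05:03–10:44 = 5 h 41 min; less 60 min break → 4 h 41 min
Sat: 08:46–17:27 = 8 h 41 min; less 15 min break → 8 h 26 min
Sun: 09:25–15:51 = 6 h 26 min; less 10 min break → 6 h 16 min
Total: 7 h 36 min + 8 h 56 min + 10 h 9 min + 9 h 4 min + 4 h 41 min + 8 h 26 min + 6 h 16 min = 55 h 8 min.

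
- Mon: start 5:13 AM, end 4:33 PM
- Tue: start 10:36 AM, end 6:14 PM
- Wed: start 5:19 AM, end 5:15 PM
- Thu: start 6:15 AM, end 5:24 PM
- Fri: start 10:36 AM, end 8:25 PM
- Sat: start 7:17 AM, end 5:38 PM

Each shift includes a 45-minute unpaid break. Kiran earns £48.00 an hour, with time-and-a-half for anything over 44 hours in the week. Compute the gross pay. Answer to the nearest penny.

£3099.60

Mon: 5:13 AM–4:33 PM = 11 h 20 min; less 45 min break → 10 h 35 min
Tue: 10:36 AM–6:14 PM = 7 h 38 min; less 45 min break → 6 h 53 min
Wed: 5:19 AM–5:15 PM = 11 h 56 min; less 45 min break → 11 h 11 min
Thu: 6:15 AM–5:24 PM = 11 h 9 min; less 45 min break → 10 h 24 min
Fri: 10:36 AM–8:25 PM = 9 h 49 min; less 45 min break → 9 h 4 min
Sat: 7:17 AM–5:38 PM = 10 h 21 min; less 45 min break → 9 h 36 min
Total worked: 57 h 43 min = 3463 min.
Regular 44 h 0 min = 2640 min at £48.00/h; overtime 13 h 43 min = 823 min at £72.00/h.
Pay = (2640 × £48.00 + 823 × £72.00) ÷ 60 = £3099.60.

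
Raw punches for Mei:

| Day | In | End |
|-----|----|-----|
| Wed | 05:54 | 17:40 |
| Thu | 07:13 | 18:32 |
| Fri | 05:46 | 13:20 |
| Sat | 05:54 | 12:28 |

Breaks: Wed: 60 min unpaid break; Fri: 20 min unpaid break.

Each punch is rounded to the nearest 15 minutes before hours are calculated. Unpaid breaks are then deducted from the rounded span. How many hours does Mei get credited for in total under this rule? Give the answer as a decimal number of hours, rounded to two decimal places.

Wed: in 05:54→06:00, out 17:40→17:45; 11 h 45 min − 60 min = 10 h 45 min
Thu: in 07:13→07:15, out 18:32→18:30; 11 h 15 min
Fri: in 05:46→05:45, out 13:20→13:15; 7 h 30 min − 20 min = 7 h 10 min
Sat: in 05:54→06:00, out 12:28→12:30; 6 h 30 min
Total credited: 35 h 40 min.

35.67 hours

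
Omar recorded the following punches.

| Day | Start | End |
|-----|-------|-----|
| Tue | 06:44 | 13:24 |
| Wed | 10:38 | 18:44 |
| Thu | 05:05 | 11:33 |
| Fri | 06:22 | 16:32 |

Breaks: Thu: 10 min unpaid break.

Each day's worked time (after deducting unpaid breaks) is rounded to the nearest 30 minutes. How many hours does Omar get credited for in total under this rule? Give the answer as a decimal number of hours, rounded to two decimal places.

31.00 hours

Tue: 06:44–13:24 = 6 h 40 min → rounds to 6 h 30 min
Wed: 10:38–18:44 = 8 h 6 min → rounds to 8 h 0 min
Thu: 05:05–11:33 = 6 h 28 min − 10 min = 6 h 18 min → rounds to 6 h 30 min
Fri: 06:22–16:32 = 10 h 10 min → rounds to 10 h 0 min
Total credited: 31 h 0 min.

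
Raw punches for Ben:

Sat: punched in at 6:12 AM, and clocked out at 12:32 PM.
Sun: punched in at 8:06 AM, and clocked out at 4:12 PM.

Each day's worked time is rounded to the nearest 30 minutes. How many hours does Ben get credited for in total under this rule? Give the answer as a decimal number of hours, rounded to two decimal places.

Sat: 6:12 AM–12:32 PM = 6 h 20 min → rounds to 6 h 30 min
Sun: 8:06 AM–4:12 PM = 8 h 6 min → rounds to 8 h 0 min
Total credited: 14 h 30 min.

14.50 hours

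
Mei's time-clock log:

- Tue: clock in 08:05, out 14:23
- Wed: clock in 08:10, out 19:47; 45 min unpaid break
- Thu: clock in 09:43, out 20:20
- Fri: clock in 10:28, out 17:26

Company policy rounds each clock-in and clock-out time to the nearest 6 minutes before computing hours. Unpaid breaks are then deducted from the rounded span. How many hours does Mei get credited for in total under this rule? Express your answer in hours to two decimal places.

34.65 hours

Tue: in 08:05→08:06, out 14:23→14:24; 6 h 18 min
Wed: in 08:10→08:12, out 19:47→19:48; 11 h 36 min − 45 min = 10 h 51 min
Thu: in 09:43→09:42, out 20:20→20:18; 10 h 36 min
Fri: in 10:28→10:30, out 17:26→17:24; 6 h 54 min
Total credited: 34 h 39 min.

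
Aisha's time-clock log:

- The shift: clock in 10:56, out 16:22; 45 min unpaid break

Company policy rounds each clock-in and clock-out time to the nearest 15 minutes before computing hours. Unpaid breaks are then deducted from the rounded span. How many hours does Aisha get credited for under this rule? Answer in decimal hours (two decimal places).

The shift: in 10:56→11:00, out 16:22→16:15; 5 h 15 min − 45 min = 4 h 30 min

4.50 hours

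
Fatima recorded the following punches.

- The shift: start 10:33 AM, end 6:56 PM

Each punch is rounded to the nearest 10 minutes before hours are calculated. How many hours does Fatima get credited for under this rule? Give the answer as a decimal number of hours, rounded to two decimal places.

The shift: in 10:33 AM→10:30 AM, out 6:56 PM→7:00 PM; 8 h 30 min

8.50 hours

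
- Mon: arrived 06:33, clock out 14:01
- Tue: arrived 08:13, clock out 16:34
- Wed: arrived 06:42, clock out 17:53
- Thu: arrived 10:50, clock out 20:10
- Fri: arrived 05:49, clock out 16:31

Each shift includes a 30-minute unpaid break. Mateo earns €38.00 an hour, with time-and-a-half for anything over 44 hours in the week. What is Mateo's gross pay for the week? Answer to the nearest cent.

€1702.40

Mon: 06:33–14:01 = 7 h 28 min; less 30 min break → 6 h 58 min
Tue: 08:13–16:34 = 8 h 21 min; less 30 min break → 7 h 51 min
Wed: 06:42–17:53 = 11 h 11 min; less 30 min break → 10 h 41 min
Thu: 10:50–20:10 = 9 h 20 min; less 30 min break → 8 h 50 min
Fri: 05:49–16:31 = 10 h 42 min; less 30 min break → 10 h 12 min
Total worked: 44 h 32 min = 2672 min.
Regular 44 h 0 min = 2640 min at €38.00/h; overtime 0 h 32 min = 32 min at €57.00/h.
Pay = (2640 × €38.00 + 32 × €57.00) ÷ 60 = €1702.40.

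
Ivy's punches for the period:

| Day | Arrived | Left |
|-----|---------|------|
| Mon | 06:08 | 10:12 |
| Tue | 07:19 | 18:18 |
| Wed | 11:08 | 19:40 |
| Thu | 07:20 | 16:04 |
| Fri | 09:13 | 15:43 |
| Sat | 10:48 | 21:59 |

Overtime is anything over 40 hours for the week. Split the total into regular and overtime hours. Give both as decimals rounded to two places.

Mon: 06:08–10:12 = 4 h 4 min
Tue: 07:19–18:18 = 10 h 59 min
Wed: 11:08–19:40 = 8 h 32 min
Thu: 07:20–16:04 = 8 h 44 min
Fri: 09:13–15:43 = 6 h 30 min
Sat: 10:48–21:59 = 11 h 11 min
Total worked: 50 h 0 min = 50.00 h.
Threshold 40 h → overtime 10 h 0 min, regular 40 h 0 min.

Regular 40.00 hours, overtime 10.00 hours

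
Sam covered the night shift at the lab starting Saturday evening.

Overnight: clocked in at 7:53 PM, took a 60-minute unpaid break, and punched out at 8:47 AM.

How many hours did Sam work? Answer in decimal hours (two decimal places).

11.90 hours

Overnight: 7:53 PM → midnight = 4 h 7 min; midnight → 8:47 AM = 8 h 47 min; span 12 h 54 min; less 60 min break → 11 h 54 min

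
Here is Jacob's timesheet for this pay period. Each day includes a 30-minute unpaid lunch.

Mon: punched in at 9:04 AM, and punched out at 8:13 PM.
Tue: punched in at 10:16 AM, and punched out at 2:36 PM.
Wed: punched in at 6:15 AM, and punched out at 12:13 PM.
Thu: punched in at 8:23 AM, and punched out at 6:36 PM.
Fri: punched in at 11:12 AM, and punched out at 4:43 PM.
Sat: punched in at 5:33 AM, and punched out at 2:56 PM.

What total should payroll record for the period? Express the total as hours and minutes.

43 h 34 min

Mon: 9:04 AM–8:13 PM = 11 h 9 min; less 30 min break → 10 h 39 min
Tue: 10:16 AM–2:36 PM = 4 h 20 min; less 30 min break → 3 h 50 min
Wed: 6:15 AM–12:13 PM = 5 h 58 min; less 30 min break → 5 h 28 min
Thu: 8:23 AM–6:36 PM = 10 h 13 min; less 30 min break → 9 h 43 min
Fri: 11:12 AM–4:43 PM = 5 h 31 min; less 30 min break → 5 h 1 min
Sat: 5:33 AM–2:56 PM = 9 h 23 min; less 30 min break → 8 h 53 min
Total: 10 h 39 min + 3 h 50 min + 5 h 28 min + 9 h 43 min + 5 h 1 min + 8 h 53 min = 43 h 34 min.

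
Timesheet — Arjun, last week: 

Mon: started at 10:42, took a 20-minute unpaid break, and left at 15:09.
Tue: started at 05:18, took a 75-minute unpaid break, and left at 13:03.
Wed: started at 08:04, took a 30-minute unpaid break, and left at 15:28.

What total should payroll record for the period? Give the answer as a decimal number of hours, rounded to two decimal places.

Mon: 10:42–15:09 = 4 h 27 min; less 20 min break → 4 h 7 min
Tue: 05:18–13:03 = 7 h 45 min; less 75 min break → 6 h 30 min
Wed: 08:04–15:28 = 7 h 24 min; less 30 min break → 6 h 54 min
Total: 4 h 7 min + 6 h 30 min + 6 h 54 min = 17 h 31 min.

17.52 hours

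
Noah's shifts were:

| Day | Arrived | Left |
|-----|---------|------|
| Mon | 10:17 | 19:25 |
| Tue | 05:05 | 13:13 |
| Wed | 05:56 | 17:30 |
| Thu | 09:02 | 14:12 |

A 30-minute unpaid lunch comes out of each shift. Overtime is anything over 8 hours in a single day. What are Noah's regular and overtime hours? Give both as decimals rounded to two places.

Mon: 10:17–19:25 = 9 h 8 min; less 30 min break → 8 h 38 min
Tue: 05:05–13:13 = 8 h 8 min; less 30 min break → 7 h 38 min
Wed: 05:56–17:30 = 11 h 34 min; less 30 min break → 11 h 4 min
Thu: 09:02–14:12 = 5 h 10 min; less 30 min break → 4 h 40 min
Mon reg 8 h 0 min / OT 0 h 38 min; Tue reg 7 h 38 min / OT 0 h 0 min; Wed reg 8 h 0 min / OT 3 h 4 min; Thu reg 4 h 40 min / OT 0 h 0 min.
Totals: regular 28 h 18 min, overtime 3 h 42 min.

Regular 28.30 hours, overtime 3.70 hours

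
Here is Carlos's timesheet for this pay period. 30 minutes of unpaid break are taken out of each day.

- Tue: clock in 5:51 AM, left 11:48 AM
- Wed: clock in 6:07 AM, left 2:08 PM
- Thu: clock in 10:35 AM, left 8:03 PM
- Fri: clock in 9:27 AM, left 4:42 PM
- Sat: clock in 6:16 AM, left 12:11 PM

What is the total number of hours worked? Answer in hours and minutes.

Tue: 5:51 AM–11:48 AM = 5 h 57 min; less 30 min break → 5 h 27 min
Wed: 6:07 AM–2:08 PM = 8 h 1 min; less 30 min break → 7 h 31 min
Thu: 10:35 AM–8:03 PM = 9 h 28 min; less 30 min break → 8 h 58 min
Fri: 9:27 AM–4:42 PM = 7 h 15 min; less 30 min break → 6 h 45 min
Sat: 6:16 AM–12:11 PM = 5 h 55 min; less 30 min break → 5 h 25 min
Total: 5 h 27 min + 7 h 31 min + 8 h 58 min + 6 h 45 min + 5 h 25 min = 34 h 6 min.

34 h 6 min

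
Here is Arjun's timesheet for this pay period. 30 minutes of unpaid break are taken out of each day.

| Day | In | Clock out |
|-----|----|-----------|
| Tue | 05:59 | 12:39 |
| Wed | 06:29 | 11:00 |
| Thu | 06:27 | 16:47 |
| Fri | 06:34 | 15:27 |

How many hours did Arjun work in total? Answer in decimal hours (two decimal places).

Tue: 05:59–12:39 = 6 h 40 min; less 30 min break → 6 h 10 min
Wed: 06:29–11:00 = 4 h 31 min; less 30 min break → 4 h 1 min
Thu: 06:27–16:47 = 10 h 20 min; less 30 min break → 9 h 50 min
Fri: 06:34–15:27 = 8 h 53 min; less 30 min break → 8 h 23 min
Total: 6 h 10 min + 4 h 1 min + 9 h 50 min + 8 h 23 min = 28 h 24 min.

28.40 hours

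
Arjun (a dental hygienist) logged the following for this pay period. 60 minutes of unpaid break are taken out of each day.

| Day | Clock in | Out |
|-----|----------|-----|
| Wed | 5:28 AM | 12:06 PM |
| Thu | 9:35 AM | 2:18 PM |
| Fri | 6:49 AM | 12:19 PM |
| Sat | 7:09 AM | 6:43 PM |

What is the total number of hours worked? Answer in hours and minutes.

24 h 25 min

Wed: 5:28 AM–12:06 PM = 6 h 38 min; less 60 min break → 5 h 38 min
Thu: 9:35 AM–2:18 PM = 4 h 43 min; less 60 min break → 3 h 43 min
Fri: 6:49 AM–12:19 PM = 5 h 30 min; less 60 min break → 4 h 30 min
Sat: 7:09 AM–6:43 PM = 11 h 34 min; less 60 min break → 10 h 34 min
Total: 5 h 38 min + 3 h 43 min + 4 h 30 min + 10 h 34 min = 24 h 25 min.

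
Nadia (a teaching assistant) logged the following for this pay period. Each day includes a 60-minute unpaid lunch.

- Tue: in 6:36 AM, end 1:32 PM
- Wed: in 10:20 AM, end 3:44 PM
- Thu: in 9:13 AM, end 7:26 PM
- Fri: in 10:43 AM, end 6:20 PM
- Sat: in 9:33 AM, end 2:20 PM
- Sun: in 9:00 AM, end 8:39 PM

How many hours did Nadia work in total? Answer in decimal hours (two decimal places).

Tue: 6:36 AM–1:32 PM = 6 h 56 min; less 60 min break → 5 h 56 min
Wed: 10:20 AM–3:44 PM = 5 h 24 min; less 60 min break → 4 h 24 min
Thu: 9:13 AM–7:26 PM = 10 h 13 min; less 60 min break → 9 h 13 min
Fri: 10:43 AM–6:20 PM = 7 h 37 min; less 60 min break → 6 h 37 min
Sat: 9:33 AM–2:20 PM = 4 h 47 min; less 60 min break → 3 h 47 min
Sun: 9:00 AM–8:39 PM = 11 h 39 min; less 60 min break → 10 h 39 min
Total: 5 h 56 min + 4 h 24 min + 9 h 13 min + 6 h 37 min + 3 h 47 min + 10 h 39 min = 40 h 36 min.

40.60 hours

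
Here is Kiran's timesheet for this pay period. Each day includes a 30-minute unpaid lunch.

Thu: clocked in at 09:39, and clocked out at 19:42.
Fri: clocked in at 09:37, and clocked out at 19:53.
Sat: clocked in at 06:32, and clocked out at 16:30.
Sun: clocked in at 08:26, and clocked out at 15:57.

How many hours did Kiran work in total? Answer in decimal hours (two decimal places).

35.80 hours

Thu: 09:39–19:42 = 10 h 3 min; less 30 min break → 9 h 33 min
Fri: 09:37–19:53 = 10 h 16 min; less 30 min break → 9 h 46 min
Sat: 06:32–16:30 = 9 h 58 min; less 30 min break → 9 h 28 min
Sun: 08:26–15:57 = 7 h 31 min; less 30 min break → 7 h 1 min
Total: 9 h 33 min + 9 h 46 min + 9 h 28 min + 7 h 1 min = 35 h 48 min.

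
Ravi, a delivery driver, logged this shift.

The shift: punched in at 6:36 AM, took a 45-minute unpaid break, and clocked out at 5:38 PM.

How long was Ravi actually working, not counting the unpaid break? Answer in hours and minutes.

The shift: 6:36 AM–5:38 PM = 11 h 2 min; less 45 min break → 10 h 17 min

10 h 17 min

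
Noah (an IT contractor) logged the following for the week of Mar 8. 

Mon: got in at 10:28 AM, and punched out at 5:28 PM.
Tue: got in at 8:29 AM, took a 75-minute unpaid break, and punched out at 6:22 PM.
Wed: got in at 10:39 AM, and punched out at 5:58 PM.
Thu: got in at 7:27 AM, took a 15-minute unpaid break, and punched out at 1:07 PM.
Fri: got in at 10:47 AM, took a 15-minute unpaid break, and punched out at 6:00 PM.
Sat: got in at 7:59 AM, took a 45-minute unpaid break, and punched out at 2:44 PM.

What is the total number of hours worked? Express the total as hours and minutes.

41 h 20 min

Mon: 10:28 AM–5:28 PM = 7 h 0 min
Tue: 8:29 AM–6:22 PM = 9 h 53 min; less 75 min break → 8 h 38 min
Wed: 10:39 AM–5:58 PM = 7 h 19 min
Thu: 7:27 AM–1:07 PM = 5 h 40 min; less 15 min break → 5 h 25 min
Fri: 10:47 AM–6:00 PM = 7 h 13 min; less 15 min break → 6 h 58 min
Sat: 7:59 AM–2:44 PM = 6 h 45 min; less 45 min break → 6 h 0 min
Total: 7 h 0 min + 8 h 38 min + 7 h 19 min + 5 h 25 min + 6 h 58 min + 6 h 0 min = 41 h 20 min.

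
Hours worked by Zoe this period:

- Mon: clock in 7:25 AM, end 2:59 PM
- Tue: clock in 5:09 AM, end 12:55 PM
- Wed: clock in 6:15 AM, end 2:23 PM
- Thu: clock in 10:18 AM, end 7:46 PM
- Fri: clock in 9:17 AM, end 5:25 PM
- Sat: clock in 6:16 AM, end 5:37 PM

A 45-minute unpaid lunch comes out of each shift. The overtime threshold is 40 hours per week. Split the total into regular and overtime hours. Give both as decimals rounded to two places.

Mon: 7:25 AM–2:59 PM = 7 h 34 min; less 45 min break → 6 h 49 min
Tue: 5:09 AM–12:55 PM = 7 h 46 min; less 45 min break → 7 h 1 min
Wed: 6:15 AM–2:23 PM = 8 h 8 min; less 45 min break → 7 h 23 min
Thu: 10:18 AM–7:46 PM = 9 h 28 min; less 45 min break → 8 h 43 min
Fri: 9:17 AM–5:25 PM = 8 h 8 min; less 45 min break → 7 h 23 min
Sat: 6:16 AM–5:37 PM = 11 h 21 min; less 45 min break → 10 h 36 min
Total worked: 47 h 55 min = 47.92 h.
Threshold 40 h → overtime 7 h 55 min, regular 40 h 0 min.

Regular 40.00 hours, overtime 7.92 hours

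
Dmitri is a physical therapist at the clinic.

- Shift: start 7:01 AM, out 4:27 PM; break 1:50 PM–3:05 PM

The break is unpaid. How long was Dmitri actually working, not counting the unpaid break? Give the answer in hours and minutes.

Shift: 7:01 AM–4:27 PM = 9 h 26 min; less 75 min break → 8 h 11 min

8 h 11 min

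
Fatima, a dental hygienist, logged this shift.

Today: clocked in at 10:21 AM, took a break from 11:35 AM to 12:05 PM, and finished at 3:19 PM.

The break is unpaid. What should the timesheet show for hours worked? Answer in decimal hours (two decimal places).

4.47 hours

Today: 10:21 AM–3:19 PM = 4 h 58 min; less 30 min break → 4 h 28 min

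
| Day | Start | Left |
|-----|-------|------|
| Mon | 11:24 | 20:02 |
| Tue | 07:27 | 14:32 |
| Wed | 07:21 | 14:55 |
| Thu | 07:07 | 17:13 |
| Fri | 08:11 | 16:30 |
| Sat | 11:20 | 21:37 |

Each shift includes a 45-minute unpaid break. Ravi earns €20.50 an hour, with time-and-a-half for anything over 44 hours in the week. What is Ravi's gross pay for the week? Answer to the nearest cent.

€1009.11

Mon: 11:24–20:02 = 8 h 38 min; less 45 min break → 7 h 53 min
Tue: 07:27–14:32 = 7 h 5 min; less 45 min break → 6 h 20 min
Wed: 07:21–14:55 = 7 h 34 min; less 45 min break → 6 h 49 min
Thu: 07:07–17:13 = 10 h 6 min; less 45 min break → 9 h 21 min
Fri: 08:11–16:30 = 8 h 19 min; less 45 min break → 7 h 34 min
Sat: 11:20–21:37 = 10 h 17 min; less 45 min break → 9 h 32 min
Total worked: 47 h 29 min = 2849 min.
Regular 44 h 0 min = 2640 min at €20.50/h; overtime 3 h 29 min = 209 min at €30.75/h.
Pay = (2640 × €20.50 + 209 × €30.75) ÷ 60 = €1009.11.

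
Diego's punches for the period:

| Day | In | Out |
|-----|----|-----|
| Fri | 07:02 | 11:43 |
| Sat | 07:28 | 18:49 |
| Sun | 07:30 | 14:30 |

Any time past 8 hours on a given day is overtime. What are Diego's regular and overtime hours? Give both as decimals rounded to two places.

Fri: 07:02–11:43 = 4 h 41 min
Sat: 07:28–18:49 = 11 h 21 min
Sun: 07:30–14:30 = 7 h 0 min
Fri reg 4 h 41 min / OT 0 h 0 min; Sat reg 8 h 0 min / OT 3 h 21 min; Sun reg 7 h 0 min / OT 0 h 0 min.
Totals: regular 19 h 41 min, overtime 3 h 21 min.

Regular 19.68 hours, overtime 3.35 hours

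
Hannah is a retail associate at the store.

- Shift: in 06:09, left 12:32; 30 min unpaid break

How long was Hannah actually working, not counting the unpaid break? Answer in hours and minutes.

Shift: 06:09–12:32 = 6 h 23 min; less 30 min break → 5 h 53 min

5 h 53 min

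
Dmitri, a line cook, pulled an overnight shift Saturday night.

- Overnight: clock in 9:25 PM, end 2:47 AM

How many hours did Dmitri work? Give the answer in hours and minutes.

5 h 22 min

Overnight: 9:25 PM → midnight = 2 h 35 min; midnight → 2:47 AM = 2 h 47 min; span 5 h 22 min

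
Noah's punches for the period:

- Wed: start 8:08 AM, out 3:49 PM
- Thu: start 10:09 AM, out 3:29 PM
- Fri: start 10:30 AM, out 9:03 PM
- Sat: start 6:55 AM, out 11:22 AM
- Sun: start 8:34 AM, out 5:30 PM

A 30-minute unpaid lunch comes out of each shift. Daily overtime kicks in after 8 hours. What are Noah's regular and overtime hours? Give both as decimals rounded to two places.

Wed: 8:08 AM–3:49 PM = 7 h 41 min; less 30 min break → 7 h 11 min
Thu: 10:09 AM–3:29 PM = 5 h 20 min; less 30 min break → 4 h 50 min
Fri: 10:30 AM–9:03 PM = 10 h 33 min; less 30 min break → 10 h 3 min
Sat: 6:55 AM–11:22 AM = 4 h 27 min; less 30 min break → 3 h 57 min
Sun: 8:34 AM–5:30 PM = 8 h 56 min; less 30 min break → 8 h 26 min
Wed reg 7 h 11 min / OT 0 h 0 min; Thu reg 4 h 50 min / OT 0 h 0 min; Fri reg 8 h 0 min / OT 2 h 3 min; Sat reg 3 h 57 min / OT 0 h 0 min; Sun reg 8 h 0 min / OT 0 h 26 min.
Totals: regular 31 h 58 min, overtime 2 h 29 min.

Regular 31.97 hours, overtime 2.48 hours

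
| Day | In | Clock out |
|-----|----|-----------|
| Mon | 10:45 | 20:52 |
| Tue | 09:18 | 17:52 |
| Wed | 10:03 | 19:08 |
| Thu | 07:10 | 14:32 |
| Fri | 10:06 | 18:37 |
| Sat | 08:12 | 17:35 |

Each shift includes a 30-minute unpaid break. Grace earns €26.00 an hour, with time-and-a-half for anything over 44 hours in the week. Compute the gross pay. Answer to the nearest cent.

€1379.30

Mon: 10:45–20:52 = 10 h 7 min; less 30 min break → 9 h 37 min
Tue: 09:18–17:52 = 8 h 34 min; less 30 min break → 8 h 4 min
Wed: 10:03–19:08 = 9 h 5 min; less 30 min break → 8 h 35 min
Thu: 07:10–14:32 = 7 h 22 min; less 30 min break → 6 h 52 min
Fri: 10:06–18:37 = 8 h 31 min; less 30 min break → 8 h 1 min
Sat: 08:12–17:35 = 9 h 23 min; less 30 min break → 8 h 53 min
Total worked: 50 h 2 min = 3002 min.
Regular 44 h 0 min = 2640 min at €26.00/h; overtime 6 h 2 min = 362 min at €39.00/h.
Pay = (2640 × €26.00 + 362 × €39.00) ÷ 60 = €1379.30.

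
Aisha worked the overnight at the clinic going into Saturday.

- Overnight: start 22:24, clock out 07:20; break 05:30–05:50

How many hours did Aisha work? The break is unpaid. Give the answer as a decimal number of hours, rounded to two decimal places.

8.60 hours

Overnight: 22:24 → midnight = 1 h 36 min; midnight → 07:20 = 7 h 20 min; span 8 h 56 min; less 20 min break → 8 h 36 min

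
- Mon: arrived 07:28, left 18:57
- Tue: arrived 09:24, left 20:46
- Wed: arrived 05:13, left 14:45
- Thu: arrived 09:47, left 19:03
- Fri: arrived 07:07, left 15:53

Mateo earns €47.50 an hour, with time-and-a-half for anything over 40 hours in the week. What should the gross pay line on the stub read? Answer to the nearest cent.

€2642.19

Mon: 07:28–18:57 = 11 h 29 min
Tue: 09:24–20:46 = 11 h 22 min
Wed: 05:13–14:45 = 9 h 32 min
Thu: 09:47–19:03 = 9 h 16 min
Fri: 07:07–15:53 = 8 h 46 min
Total worked: 50 h 25 min = 3025 min.
Regular 40 h 0 min = 2400 min at €47.50/h; overtime 10 h 25 min = 625 min at €71.25/h.
Pay = (2400 × €47.50 + 625 × €71.25) ÷ 60 = €2642.19.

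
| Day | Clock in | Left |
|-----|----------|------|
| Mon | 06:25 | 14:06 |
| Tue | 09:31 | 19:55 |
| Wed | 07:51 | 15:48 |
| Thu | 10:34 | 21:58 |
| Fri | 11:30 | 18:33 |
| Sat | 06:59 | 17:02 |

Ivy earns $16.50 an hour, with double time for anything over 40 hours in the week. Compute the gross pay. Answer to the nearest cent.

Mon: 06:25–14:06 = 7 h 41 min
Tue: 09:31–19:55 = 10 h 24 min
Wed: 07:51–15:48 = 7 h 57 min
Thu: 10:34–21:58 = 11 h 24 min
Fri: 11:30–18:33 = 7 h 3 min
Sat: 06:59–17:02 = 10 h 3 min
Total worked: 54 h 32 min = 3272 min.
Regular 40 h 0 min = 2400 min at $16.50/h; overtime 14 h 32 min = 872 min at $33.00/h.
Pay = (2400 × $16.50 + 872 × $33.00) ÷ 60 = $1139.60.

$1139.60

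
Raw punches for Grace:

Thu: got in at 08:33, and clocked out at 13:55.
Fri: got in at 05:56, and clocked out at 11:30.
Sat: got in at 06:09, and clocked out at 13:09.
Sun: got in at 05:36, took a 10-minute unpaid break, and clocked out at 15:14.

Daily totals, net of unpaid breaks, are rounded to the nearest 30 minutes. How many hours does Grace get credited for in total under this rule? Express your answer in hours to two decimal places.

27.50 hours

Thu: 08:33–13:55 = 5 h 22 min → rounds to 5 h 30 min
Fri: 05:56–11:30 = 5 h 34 min → rounds to 5 h 30 min
Sat: 06:09–13:09 = 7 h 0 min → rounds to 7 h 0 min
Sun: 05:36–15:14 = 9 h 38 min − 10 min = 9 h 28 min → rounds to 9 h 30 min
Total credited: 27 h 30 min.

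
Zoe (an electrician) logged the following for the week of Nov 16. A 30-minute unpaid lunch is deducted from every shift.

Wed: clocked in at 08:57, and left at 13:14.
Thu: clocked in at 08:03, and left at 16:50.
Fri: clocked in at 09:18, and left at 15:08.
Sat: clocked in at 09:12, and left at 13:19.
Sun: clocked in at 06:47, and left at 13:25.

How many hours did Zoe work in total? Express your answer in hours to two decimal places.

Wed: 08:57–13:14 = 4 h 17 min; less 30 min break → 3 h 47 min
Thu: 08:03–16:50 = 8 h 47 min; less 30 min break → 8 h 17 min
Fri: 09:18–15:08 = 5 h 50 min; less 30 min break → 5 h 20 min
Sat: 09:12–13:19 = 4 h 7 min; less 30 min break → 3 h 37 min
Sun: 06:47–13:25 = 6 h 38 min; less 30 min break → 6 h 8 min
Total: 3 h 47 min + 8 h 17 min + 5 h 20 min + 3 h 37 min + 6 h 8 min = 27 h 9 min.

27.15 hours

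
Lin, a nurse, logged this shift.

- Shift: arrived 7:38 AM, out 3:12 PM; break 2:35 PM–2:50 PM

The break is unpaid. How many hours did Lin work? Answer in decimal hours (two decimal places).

7.32 hours

Shift: 7:38 AM–3:12 PM = 7 h 34 min; less 15 min break → 7 h 19 min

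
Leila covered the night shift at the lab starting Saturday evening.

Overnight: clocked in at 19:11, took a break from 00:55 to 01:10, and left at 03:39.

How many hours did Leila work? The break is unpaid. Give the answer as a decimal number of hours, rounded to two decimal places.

8.22 hours

Overnight: 19:11 → midnight = 4 h 49 min; midnight → 03:39 = 3 h 39 min; span 8 h 28 min; less 15 min break → 8 h 13 min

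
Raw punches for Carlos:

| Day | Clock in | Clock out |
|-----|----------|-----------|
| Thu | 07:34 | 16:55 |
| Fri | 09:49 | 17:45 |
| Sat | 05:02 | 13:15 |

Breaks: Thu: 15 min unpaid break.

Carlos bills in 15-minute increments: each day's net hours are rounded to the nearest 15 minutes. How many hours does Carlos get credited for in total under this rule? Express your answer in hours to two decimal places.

25.25 hours

Thu: 07:34–16:55 = 9 h 21 min − 15 min = 9 h 6 min → rounds to 9 h 0 min
Fri: 09:49–17:45 = 7 h 56 min → rounds to 8 h 0 min
Sat: 05:02–13:15 = 8 h 13 min → rounds to 8 h 15 min
Total credited: 25 h 15 min.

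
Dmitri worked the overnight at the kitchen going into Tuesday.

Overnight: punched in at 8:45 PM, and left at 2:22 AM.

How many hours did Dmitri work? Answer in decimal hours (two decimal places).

5.62 hours

Overnight: 8:45 PM → midnight = 3 h 15 min; midnight → 2:22 AM = 2 h 22 min; span 5 h 37 min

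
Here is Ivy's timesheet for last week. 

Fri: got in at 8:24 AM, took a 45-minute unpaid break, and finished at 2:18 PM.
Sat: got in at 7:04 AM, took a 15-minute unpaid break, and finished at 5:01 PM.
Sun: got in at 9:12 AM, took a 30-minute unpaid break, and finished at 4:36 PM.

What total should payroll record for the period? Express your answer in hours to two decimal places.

Fri: 8:24 AM–2:18 PM = 5 h 54 min; less 45 min break → 5 h 9 min
Sat: 7:04 AM–5:01 PM = 9 h 57 min; less 15 min break → 9 h 42 min
Sun: 9:12 AM–4:36 PM = 7 h 24 min; less 30 min break → 6 h 54 min
Total: 5 h 9 min + 9 h 42 min + 6 h 54 min = 21 h 45 min.

21.75 hours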